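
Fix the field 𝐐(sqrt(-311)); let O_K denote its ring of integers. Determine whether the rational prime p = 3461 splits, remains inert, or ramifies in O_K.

split

d = -311 ≡ 1 (mod 4), so O_K = ℤ[(1+√-311)/2] and disc(K) = d = -311.
3461 ∤ -311, so 3461 is unramified.
Legendre symbol by Euler's criterion: (-311/3461) ≡ (-311)^1730 ≡ 1 (mod 3461), i.e. (-311/3461) = 1.
d is a quadratic residue mod p, hence 3461 splits in O_K.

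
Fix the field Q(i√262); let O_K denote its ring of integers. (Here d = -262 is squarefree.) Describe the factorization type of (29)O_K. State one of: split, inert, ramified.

split — (29) = 𝔭₁𝔭₂ with 𝔭₁ ≠ 𝔭₂

-262 mod 4 = 2, hence disc K = 4·(-262) = -1048 and O_K = ℤ[√-262].
disc(K) = -1048 is not divisible by 29; 29 is unramified.
Compute (-262/29) via Euler: 28^((29-1)/2) mod 29 = 1, so (-262/29) = 1.
(-262/29) = 1, so 29 splits.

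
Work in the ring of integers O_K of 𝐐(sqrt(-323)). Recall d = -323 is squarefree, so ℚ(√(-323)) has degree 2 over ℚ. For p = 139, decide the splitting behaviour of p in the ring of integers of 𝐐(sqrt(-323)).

139 remains inert

d = -323 ≡ 1 (mod 4), so O_K = ℤ[(1+√-323)/2] and disc(K) = d = -323.
Since gcd(139, -323) = 1 the prime 139 does not ramify.
Euler's criterion: (-323)^69 mod 139 = 138. Thus (-323|139) = -1.
Legendre symbol -1 ⇒ 139 is inert.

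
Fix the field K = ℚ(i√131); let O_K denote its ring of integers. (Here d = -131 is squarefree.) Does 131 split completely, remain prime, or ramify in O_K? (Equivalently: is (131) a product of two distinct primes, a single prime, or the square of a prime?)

-131 mod 4 = 1, hence disc K = -131 and O_K = ℤ[(1+√-131)/2].
disc(K) = -131 = 131·(-1), so p = 131 is ramified.

ramifies in O_K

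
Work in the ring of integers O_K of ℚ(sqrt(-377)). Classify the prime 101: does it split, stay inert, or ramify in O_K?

remains prime (inert)

Since -377 ≢ 1 mod 4, the ring of integers is ℤ[√-377] with discriminant 4·(-377) = -1508.
Since gcd(101, -1508) = 1 the prime 101 does not ramify.
(-377/101) = 27^50 mod 101 = 100, giving Legendre symbol -1.
Legendre symbol -1 ⇒ 101 is inert.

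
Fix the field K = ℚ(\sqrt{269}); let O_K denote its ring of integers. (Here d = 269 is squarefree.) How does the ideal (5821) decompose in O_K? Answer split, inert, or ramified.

d = 269 ≡ 1 (mod 4), so O_K = ℤ[(1+√269)/2] and disc(K) = d = 269.
disc(K) = 269 is not divisible by 5821; 5821 is unramified.
(269/5821) = 269^2910 mod 5821 = 1, giving Legendre symbol 1.
Legendre symbol 1 ⇒ 5821 is split.

split — (5821) = 𝔭₁𝔭₂ with 𝔭₁ ≠ 𝔭₂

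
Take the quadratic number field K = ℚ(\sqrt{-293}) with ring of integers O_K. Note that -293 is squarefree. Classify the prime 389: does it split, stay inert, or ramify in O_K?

splits completely

d = -293 ≡ 3 (mod 4), so O_K = ℤ[√-293] and disc(K) = 4d = -1172.
disc(K) = -1172 is not divisible by 389; 389 is unramified.
Legendre symbol by Euler's criterion: (-293/389) ≡ (-293)^194 ≡ 1 (mod 389), i.e. (-293/389) = 1.
d is a quadratic residue mod p, hence 389 splits in O_K.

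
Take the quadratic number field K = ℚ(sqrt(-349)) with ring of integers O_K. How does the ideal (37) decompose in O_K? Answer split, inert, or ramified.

split

-349 mod 4 = 3, hence disc K = 4·(-349) = -1396 and O_K = ℤ[√-349].
Since gcd(37, -1396) = 1 the prime 37 does not ramify.
Compute (-349/37) via Euler: 21^((37-1)/2) mod 37 = 1, so (-349/37) = 1.
d is a quadratic residue mod p, hence 37 splits in O_K.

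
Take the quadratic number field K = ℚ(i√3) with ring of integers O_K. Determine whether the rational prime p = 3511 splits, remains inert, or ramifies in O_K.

splits completely

d = -3 ≡ 1 (mod 4), so O_K = ℤ[(1+√-3)/2] and disc(K) = d = -3.
disc(K) = -3 is not divisible by 3511; 3511 is unramified.
Legendre symbol by Euler's criterion: (-3/3511) ≡ (-3)^1755 ≡ 1 (mod 3511), i.e. (-3/3511) = 1.
(-3/3511) = 1, so 3511 splits.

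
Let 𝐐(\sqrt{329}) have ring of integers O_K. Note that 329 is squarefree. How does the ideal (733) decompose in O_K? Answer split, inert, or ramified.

733 remains inert

d = 329 ≡ 1 (mod 4), so O_K = ℤ[(1+√329)/2] and disc(K) = d = 329.
disc(K) = 329 is not divisible by 733; 733 is unramified.
Compute (329/733) via Euler: 329^((733-1)/2) mod 733 = 732, so (329/733) = -1.
Legendre symbol -1 ⇒ 733 is inert.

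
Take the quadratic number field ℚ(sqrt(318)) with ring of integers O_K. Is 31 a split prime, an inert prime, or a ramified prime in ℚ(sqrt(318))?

d = 318 ≡ 2 (mod 4), so O_K = ℤ[√318] and disc(K) = 4d = 1272.
Since gcd(31, 1272) = 1 the prime 31 does not ramify.
Compute (318/31) via Euler: 8^((31-1)/2) mod 31 = 1, so (318/31) = 1.
Legendre symbol 1 ⇒ 31 is split.

split — (31) = 𝔭₁𝔭₂ with 𝔭₁ ≠ 𝔭₂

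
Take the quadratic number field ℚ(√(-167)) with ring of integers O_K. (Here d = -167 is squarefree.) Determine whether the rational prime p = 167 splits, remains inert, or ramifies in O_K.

167 is ramified

-167 mod 4 = 1, hence disc K = -167 and O_K = ℤ[(1+√-167)/2].
disc(K) = -167 = 167·(-1), so p = 167 is ramified.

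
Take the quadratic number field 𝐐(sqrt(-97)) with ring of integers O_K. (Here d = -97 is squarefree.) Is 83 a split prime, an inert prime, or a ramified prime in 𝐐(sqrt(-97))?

-97 mod 4 = 3, hence disc K = 4·(-97) = -388 and O_K = ℤ[√-97].
83 ∤ -388, so 83 is unramified.
Legendre symbol by Euler's criterion: (-97/83) ≡ (-97)^41 ≡ 1 (mod 83), i.e. (-97/83) = 1.
(-97/83) = 1, so 83 splits.

splits completely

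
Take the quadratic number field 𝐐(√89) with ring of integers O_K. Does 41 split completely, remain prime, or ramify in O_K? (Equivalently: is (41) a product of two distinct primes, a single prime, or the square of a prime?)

inert — (41) stays prime in O_K

d = 89 ≡ 1 (mod 4), so O_K = ℤ[(1+√89)/2] and disc(K) = d = 89.
Since gcd(41, 89) = 1 the prime 41 does not ramify.
Legendre symbol by Euler's criterion: (89/41) ≡ 89^20 ≡ 40 (mod 41), i.e. (89/41) = -1.
d is a non-residue mod p, hence 41 remains inert in O_K.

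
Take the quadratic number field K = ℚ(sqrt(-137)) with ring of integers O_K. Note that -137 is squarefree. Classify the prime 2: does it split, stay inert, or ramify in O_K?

p ramifies

-137 mod 4 = 3, hence disc K = 4·(-137) = -548 and O_K = ℤ[√-137].
Ramification test: 2 | -548. The prime 2 ramifies in K.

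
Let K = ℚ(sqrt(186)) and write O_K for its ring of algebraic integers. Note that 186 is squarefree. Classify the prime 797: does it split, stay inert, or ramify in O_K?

Since 186 ≢ 1 mod 4, the ring of integers is ℤ[√186] with discriminant 4·186 = 744.
797 ∤ 744, so 797 is unramified.
Compute (186/797) via Euler: 186^((797-1)/2) mod 797 = 796, so (186/797) = -1.
(186/797) = -1, so 797 is inert.

797 remains inert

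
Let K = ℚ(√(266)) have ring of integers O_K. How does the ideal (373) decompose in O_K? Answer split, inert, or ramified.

split

d = 266 ≡ 2 (mod 4), so O_K = ℤ[√266] and disc(K) = 4d = 1064.
373 ∤ 1064, so 373 is unramified.
Euler's criterion: 266^186 mod 373 = 1. Thus (266|373) = 1.
Legendre symbol 1 ⇒ 373 is split.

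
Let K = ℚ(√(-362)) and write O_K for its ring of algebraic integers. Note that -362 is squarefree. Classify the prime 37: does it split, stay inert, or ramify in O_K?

Since -362 ≢ 1 mod 4, the ring of integers is ℤ[√-362] with discriminant 4·(-362) = -1448.
disc(K) = -1448 is not divisible by 37; 37 is unramified.
Euler's criterion: (-362)^18 mod 37 = 36. Thus (-362|37) = -1.
(-362/37) = -1, so 37 is inert.

37 remains inert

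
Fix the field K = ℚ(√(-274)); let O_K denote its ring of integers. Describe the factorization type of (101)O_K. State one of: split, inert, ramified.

d = -274 ≡ 2 (mod 4), so O_K = ℤ[√-274] and disc(K) = 4d = -1096.
101 ∤ -1096, so 101 is unramified.
Legendre symbol by Euler's criterion: (-274/101) ≡ (-274)^50 ≡ 100 (mod 101), i.e. (-274/101) = -1.
Legendre symbol -1 ⇒ 101 is inert.

inert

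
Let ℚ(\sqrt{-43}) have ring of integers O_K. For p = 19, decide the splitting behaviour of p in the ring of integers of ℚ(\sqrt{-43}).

-43 mod 4 = 1, hence disc K = -43 and O_K = ℤ[(1+√-43)/2].
19 ∤ -43, so 19 is unramified.
Compute (-43/19) via Euler: 14^((19-1)/2) mod 19 = 18, so (-43/19) = -1.
(-43/19) = -1, so 19 is inert.

19 remains inert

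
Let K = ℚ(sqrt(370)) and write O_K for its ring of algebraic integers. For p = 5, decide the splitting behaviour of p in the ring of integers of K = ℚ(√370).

ramified

370 mod 4 = 2, hence disc K = 4·370 = 1480 and O_K = ℤ[√370].
Ramification test: 5 | 1480. The prime 5 ramifies in K.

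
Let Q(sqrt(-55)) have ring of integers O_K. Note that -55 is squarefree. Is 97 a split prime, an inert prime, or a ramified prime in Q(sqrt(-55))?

remains prime (inert)

Since -55 ≡ 1 mod 4, the ring of integers is ℤ[(1+√-55)/2] with discriminant -55.
Since gcd(97, -55) = 1 the prime 97 does not ramify.
Euler's criterion: (-55)^48 mod 97 = 96. Thus (-55|97) = -1.
d is a non-residue mod p, hence 97 remains inert in O_K.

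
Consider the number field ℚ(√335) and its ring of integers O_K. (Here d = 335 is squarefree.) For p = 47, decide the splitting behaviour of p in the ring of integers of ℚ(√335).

split — (47) = 𝔭₁𝔭₂ with 𝔭₁ ≠ 𝔭₂

Since 335 ≢ 1 mod 4, the ring of integers is ℤ[√335] with discriminant 4·335 = 1340.
Since gcd(47, 1340) = 1 the prime 47 does not ramify.
(335/47) = 6^23 mod 47 = 1, giving Legendre symbol 1.
Legendre symbol 1 ⇒ 47 is split.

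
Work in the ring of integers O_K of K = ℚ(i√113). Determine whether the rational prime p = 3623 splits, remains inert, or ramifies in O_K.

p is inert

Since -113 ≢ 1 mod 4, the ring of integers is ℤ[√-113] with discriminant 4·(-113) = -452.
3623 ∤ -452, so 3623 is unramified.
Euler's criterion: (-113)^1811 mod 3623 = 3622. Thus (-113|3623) = -1.
d is a non-residue mod p, hence 3623 remains inert in O_K.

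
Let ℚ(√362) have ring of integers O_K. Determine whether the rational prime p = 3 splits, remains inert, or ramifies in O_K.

d = 362 ≡ 2 (mod 4), so O_K = ℤ[√362] and disc(K) = 4d = 1448.
disc(K) = 1448 is not divisible by 3; 3 is unramified.
Euler's criterion: 362^1 mod 3 = 2. Thus (362|3) = -1.
Legendre symbol -1 ⇒ 3 is inert.

remains prime (inert)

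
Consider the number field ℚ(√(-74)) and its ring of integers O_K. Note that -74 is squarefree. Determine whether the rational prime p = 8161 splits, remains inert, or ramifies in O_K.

splits completely

Since -74 ≢ 1 mod 4, the ring of integers is ℤ[√-74] with discriminant 4·(-74) = -296.
8161 ∤ -296, so 8161 is unramified.
Compute (-74/8161) via Euler: 8087^((8161-1)/2) mod 8161 = 1, so (-74/8161) = 1.
d is a quadratic residue mod p, hence 8161 splits in O_K.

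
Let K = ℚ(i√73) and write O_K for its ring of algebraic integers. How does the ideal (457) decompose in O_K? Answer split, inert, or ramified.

Since -73 ≢ 1 mod 4, the ring of integers is ℤ[√-73] with discriminant 4·(-73) = -292.
457 ∤ -292, so 457 is unramified.
(-73/457) = 384^228 mod 457 = 1, giving Legendre symbol 1.
Legendre symbol 1 ⇒ 457 is split.

splits completely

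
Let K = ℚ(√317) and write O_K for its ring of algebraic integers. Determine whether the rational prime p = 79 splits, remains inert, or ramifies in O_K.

Since 317 ≡ 1 mod 4, the ring of integers is ℤ[(1+√317)/2] with discriminant 317.
disc(K) = 317 is not divisible by 79; 79 is unramified.
Compute (317/79) via Euler: 1^((79-1)/2) mod 79 = 1, so (317/79) = 1.
d is a quadratic residue mod p, hence 79 splits in O_K.

79 splits in O_K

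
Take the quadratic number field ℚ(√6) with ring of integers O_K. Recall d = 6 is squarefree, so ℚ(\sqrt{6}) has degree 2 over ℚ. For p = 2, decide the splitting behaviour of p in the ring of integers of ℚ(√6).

ramified — (2) = 𝔭²

6 mod 4 = 2, hence disc K = 4·6 = 24 and O_K = ℤ[√6].
Ramification test: 2 | 24. The prime 2 ramifies in K.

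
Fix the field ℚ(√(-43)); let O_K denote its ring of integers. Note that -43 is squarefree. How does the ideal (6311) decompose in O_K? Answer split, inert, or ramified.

d = -43 ≡ 1 (mod 4), so O_K = ℤ[(1+√-43)/2] and disc(K) = d = -43.
Since gcd(6311, -43) = 1 the prime 6311 does not ramify.
(-43/6311) = 6268^3155 mod 6311 = 6310, giving Legendre symbol -1.
Legendre symbol -1 ⇒ 6311 is inert.

inert — (6311) stays prime in O_K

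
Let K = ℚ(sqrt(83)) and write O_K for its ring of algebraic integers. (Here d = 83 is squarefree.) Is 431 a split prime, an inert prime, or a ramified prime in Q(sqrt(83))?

83 mod 4 = 3, hence disc K = 4·83 = 332 and O_K = ℤ[√83].
Since gcd(431, 332) = 1 the prime 431 does not ramify.
Legendre symbol by Euler's criterion: (83/431) ≡ 83^215 ≡ 430 (mod 431), i.e. (83/431) = -1.
(83/431) = -1, so 431 is inert.

431 remains inert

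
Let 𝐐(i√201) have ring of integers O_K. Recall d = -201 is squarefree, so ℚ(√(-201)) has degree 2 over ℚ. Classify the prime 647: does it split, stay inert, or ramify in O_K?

p is inert

d = -201 ≡ 3 (mod 4), so O_K = ℤ[√-201] and disc(K) = 4d = -804.
647 ∤ -804, so 647 is unramified.
(-201/647) = 446^323 mod 647 = 646, giving Legendre symbol -1.
(-201/647) = -1, so 647 is inert.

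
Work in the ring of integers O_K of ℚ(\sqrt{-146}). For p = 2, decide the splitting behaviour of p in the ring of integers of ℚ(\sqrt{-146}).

2 is ramified

-146 mod 4 = 2, hence disc K = 4·(-146) = -584 and O_K = ℤ[√-146].
disc(K) = -584 = 2·(-292), so p = 2 is ramified.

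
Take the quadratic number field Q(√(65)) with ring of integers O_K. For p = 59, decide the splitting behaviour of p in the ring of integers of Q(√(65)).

d = 65 ≡ 1 (mod 4), so O_K = ℤ[(1+√65)/2] and disc(K) = d = 65.
Since gcd(59, 65) = 1 the prime 59 does not ramify.
Legendre symbol by Euler's criterion: (65/59) ≡ 65^29 ≡ 58 (mod 59), i.e. (65/59) = -1.
(65/59) = -1, so 59 is inert.

inert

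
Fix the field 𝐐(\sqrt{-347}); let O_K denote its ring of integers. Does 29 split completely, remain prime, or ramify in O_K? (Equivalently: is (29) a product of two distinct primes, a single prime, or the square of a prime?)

-347 mod 4 = 1, hence disc K = -347 and O_K = ℤ[(1+√-347)/2].
Since gcd(29, -347) = 1 the prime 29 does not ramify.
Compute (-347/29) via Euler: 1^((29-1)/2) mod 29 = 1, so (-347/29) = 1.
(-347/29) = 1, so 29 splits.

split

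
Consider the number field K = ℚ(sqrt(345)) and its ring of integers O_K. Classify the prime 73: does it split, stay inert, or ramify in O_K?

Since 345 ≡ 1 mod 4, the ring of integers is ℤ[(1+√345)/2] with discriminant 345.
Since gcd(73, 345) = 1 the prime 73 does not ramify.
Legendre symbol by Euler's criterion: (345/73) ≡ 345^36 ≡ 72 (mod 73), i.e. (345/73) = -1.
d is a non-residue mod p, hence 73 remains inert in O_K.

inert — (73) stays prime in O_K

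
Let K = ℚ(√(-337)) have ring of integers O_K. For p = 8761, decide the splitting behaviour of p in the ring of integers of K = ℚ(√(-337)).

split

Since -337 ≢ 1 mod 4, the ring of integers is ℤ[√-337] with discriminant 4·(-337) = -1348.
disc(K) = -1348 is not divisible by 8761; 8761 is unramified.
Euler's criterion: (-337)^4380 mod 8761 = 1. Thus (-337|8761) = 1.
(-337/8761) = 1, so 8761 splits.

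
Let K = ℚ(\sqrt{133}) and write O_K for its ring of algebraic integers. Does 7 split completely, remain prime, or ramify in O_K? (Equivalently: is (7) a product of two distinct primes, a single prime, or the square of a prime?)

ramified — (7) = 𝔭²

d = 133 ≡ 1 (mod 4), so O_K = ℤ[(1+√133)/2] and disc(K) = d = 133.
7 divides disc(K) = 133, so 7 ramifies.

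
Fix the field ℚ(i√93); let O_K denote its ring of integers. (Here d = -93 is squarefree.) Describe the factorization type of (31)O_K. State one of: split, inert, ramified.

31 is ramified

-93 mod 4 = 3, hence disc K = 4·(-93) = -372 and O_K = ℤ[√-93].
disc(K) = -372 = 31·(-12), so p = 31 is ramified.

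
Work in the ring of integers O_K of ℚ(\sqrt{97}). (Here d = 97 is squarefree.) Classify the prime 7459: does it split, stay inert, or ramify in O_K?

inert — (7459) stays prime in O_K

Since 97 ≡ 1 mod 4, the ring of integers is ℤ[(1+√97)/2] with discriminant 97.
Since gcd(7459, 97) = 1 the prime 7459 does not ramify.
Legendre symbol by Euler's criterion: (97/7459) ≡ 97^3729 ≡ 7458 (mod 7459), i.e. (97/7459) = -1.
d is a non-residue mod p, hence 7459 remains inert in O_K.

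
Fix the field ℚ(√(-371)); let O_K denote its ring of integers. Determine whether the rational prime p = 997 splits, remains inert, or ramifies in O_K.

-371 mod 4 = 1, hence disc K = -371 and O_K = ℤ[(1+√-371)/2].
Since gcd(997, -371) = 1 the prime 997 does not ramify.
Euler's criterion: (-371)^498 mod 997 = 996. Thus (-371|997) = -1.
Legendre symbol -1 ⇒ 997 is inert.

p is inert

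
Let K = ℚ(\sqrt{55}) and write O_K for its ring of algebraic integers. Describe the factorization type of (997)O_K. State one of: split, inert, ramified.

997 splits in O_K

d = 55 ≡ 3 (mod 4), so O_K = ℤ[√55] and disc(K) = 4d = 220.
Since gcd(997, 220) = 1 the prime 997 does not ramify.
(55/997) = 55^498 mod 997 = 1, giving Legendre symbol 1.
d is a quadratic residue mod p, hence 997 splits in O_K.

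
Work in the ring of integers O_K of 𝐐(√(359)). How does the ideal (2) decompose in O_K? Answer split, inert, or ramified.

p ramifies

Since 359 ≢ 1 mod 4, the ring of integers is ℤ[√359] with discriminant 4·359 = 1436.
disc(K) = 1436 = 2·718, so p = 2 is ramified.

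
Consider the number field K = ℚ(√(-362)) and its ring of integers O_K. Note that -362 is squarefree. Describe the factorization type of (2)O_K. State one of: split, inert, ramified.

ramifies in O_K

-362 mod 4 = 2, hence disc K = 4·(-362) = -1448 and O_K = ℤ[√-362].
Ramification test: 2 | -1448. The prime 2 ramifies in K.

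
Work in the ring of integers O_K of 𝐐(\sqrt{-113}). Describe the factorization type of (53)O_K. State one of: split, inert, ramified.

d = -113 ≡ 3 (mod 4), so O_K = ℤ[√-113] and disc(K) = 4d = -452.
53 ∤ -452, so 53 is unramified.
Legendre symbol by Euler's criterion: (-113/53) ≡ (-113)^26 ≡ 1 (mod 53), i.e. (-113/53) = 1.
d is a quadratic residue mod p, hence 53 splits in O_K.

split — (53) = 𝔭₁𝔭₂ with 𝔭₁ ≠ 𝔭₂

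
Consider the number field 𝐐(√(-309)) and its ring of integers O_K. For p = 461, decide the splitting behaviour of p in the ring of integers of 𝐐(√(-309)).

Since -309 ≢ 1 mod 4, the ring of integers is ℤ[√-309] with discriminant 4·(-309) = -1236.
461 ∤ -1236, so 461 is unramified.
(-309/461) = 152^230 mod 461 = 460, giving Legendre symbol -1.
d is a non-residue mod p, hence 461 remains inert in O_K.

461 remains inert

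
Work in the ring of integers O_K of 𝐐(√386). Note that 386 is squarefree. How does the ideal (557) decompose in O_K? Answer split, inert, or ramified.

Since 386 ≢ 1 mod 4, the ring of integers is ℤ[√386] with discriminant 4·386 = 1544.
557 ∤ 1544, so 557 is unramified.
Compute (386/557) via Euler: 386^((557-1)/2) mod 557 = 1, so (386/557) = 1.
d is a quadratic residue mod p, hence 557 splits in O_K.

split — (557) = 𝔭₁𝔭₂ with 𝔭₁ ≠ 𝔭₂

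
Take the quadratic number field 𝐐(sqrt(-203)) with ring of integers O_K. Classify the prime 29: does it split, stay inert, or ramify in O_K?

ramified — (29) = 𝔭²

d = -203 ≡ 1 (mod 4), so O_K = ℤ[(1+√-203)/2] and disc(K) = d = -203.
Ramification test: 29 | -203. The prime 29 ramifies in K.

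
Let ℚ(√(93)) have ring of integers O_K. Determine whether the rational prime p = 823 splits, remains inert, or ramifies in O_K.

inert

d = 93 ≡ 1 (mod 4), so O_K = ℤ[(1+√93)/2] and disc(K) = d = 93.
disc(K) = 93 is not divisible by 823; 823 is unramified.
(93/823) = 93^411 mod 823 = 822, giving Legendre symbol -1.
d is a non-residue mod p, hence 823 remains inert in O_K.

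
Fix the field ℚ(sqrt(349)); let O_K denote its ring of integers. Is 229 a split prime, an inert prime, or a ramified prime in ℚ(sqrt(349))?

229 remains inert

Since 349 ≡ 1 mod 4, the ring of integers is ℤ[(1+√349)/2] with discriminant 349.
Since gcd(229, 349) = 1 the prime 229 does not ramify.
Euler's criterion: 349^114 mod 229 = 228. Thus (349|229) = -1.
d is a non-residue mod p, hence 229 remains inert in O_K.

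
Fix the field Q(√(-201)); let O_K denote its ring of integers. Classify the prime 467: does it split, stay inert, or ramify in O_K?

-201 mod 4 = 3, hence disc K = 4·(-201) = -804 and O_K = ℤ[√-201].
467 ∤ -804, so 467 is unramified.
Legendre symbol by Euler's criterion: (-201/467) ≡ (-201)^233 ≡ 1 (mod 467), i.e. (-201/467) = 1.
Legendre symbol 1 ⇒ 467 is split.

467 splits in O_K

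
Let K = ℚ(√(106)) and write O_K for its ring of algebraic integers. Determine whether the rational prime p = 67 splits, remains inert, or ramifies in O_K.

splits completely

Since 106 ≢ 1 mod 4, the ring of integers is ℤ[√106] with discriminant 4·106 = 424.
disc(K) = 424 is not divisible by 67; 67 is unramified.
Euler's criterion: 106^33 mod 67 = 1. Thus (106|67) = 1.
(106/67) = 1, so 67 splits.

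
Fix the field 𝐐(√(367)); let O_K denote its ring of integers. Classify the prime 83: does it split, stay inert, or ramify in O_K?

Since 367 ≢ 1 mod 4, the ring of integers is ℤ[√367] with discriminant 4·367 = 1468.
83 ∤ 1468, so 83 is unramified.
Legendre symbol by Euler's criterion: (367/83) ≡ 367^41 ≡ 82 (mod 83), i.e. (367/83) = -1.
Legendre symbol -1 ⇒ 83 is inert.

inert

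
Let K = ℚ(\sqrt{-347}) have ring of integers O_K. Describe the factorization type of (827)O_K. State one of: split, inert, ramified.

-347 mod 4 = 1, hence disc K = -347 and O_K = ℤ[(1+√-347)/2].
827 ∤ -347, so 827 is unramified.
Compute (-347/827) via Euler: 480^((827-1)/2) mod 827 = 1, so (-347/827) = 1.
Legendre symbol 1 ⇒ 827 is split.

splits completely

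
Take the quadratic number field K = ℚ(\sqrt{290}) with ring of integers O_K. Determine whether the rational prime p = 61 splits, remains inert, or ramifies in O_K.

p splits

Since 290 ≢ 1 mod 4, the ring of integers is ℤ[√290] with discriminant 4·290 = 1160.
disc(K) = 1160 is not divisible by 61; 61 is unramified.
(290/61) = 46^30 mod 61 = 1, giving Legendre symbol 1.
(290/61) = 1, so 61 splits.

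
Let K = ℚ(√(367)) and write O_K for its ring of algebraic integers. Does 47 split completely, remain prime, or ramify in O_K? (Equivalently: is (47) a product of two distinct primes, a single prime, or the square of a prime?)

p is inert

Since 367 ≢ 1 mod 4, the ring of integers is ℤ[√367] with discriminant 4·367 = 1468.
disc(K) = 1468 is not divisible by 47; 47 is unramified.
Euler's criterion: 367^23 mod 47 = 46. Thus (367|47) = -1.
Legendre symbol -1 ⇒ 47 is inert.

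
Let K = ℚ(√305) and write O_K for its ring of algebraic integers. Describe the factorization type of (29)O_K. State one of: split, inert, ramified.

inert — (29) stays prime in O_K

305 mod 4 = 1, hence disc K = 305 and O_K = ℤ[(1+√305)/2].
disc(K) = 305 is not divisible by 29; 29 is unramified.
(305/29) = 15^14 mod 29 = 28, giving Legendre symbol -1.
(305/29) = -1, so 29 is inert.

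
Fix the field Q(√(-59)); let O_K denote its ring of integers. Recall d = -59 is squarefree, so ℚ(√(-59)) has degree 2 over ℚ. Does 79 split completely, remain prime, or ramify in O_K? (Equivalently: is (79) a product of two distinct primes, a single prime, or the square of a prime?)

79 splits in O_K

d = -59 ≡ 1 (mod 4), so O_K = ℤ[(1+√-59)/2] and disc(K) = d = -59.
disc(K) = -59 is not divisible by 79; 79 is unramified.
Euler's criterion: (-59)^39 mod 79 = 1. Thus (-59|79) = 1.
Legendre symbol 1 ⇒ 79 is split.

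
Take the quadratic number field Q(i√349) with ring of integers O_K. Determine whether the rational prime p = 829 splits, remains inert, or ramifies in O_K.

inert

-349 mod 4 = 3, hence disc K = 4·(-349) = -1396 and O_K = ℤ[√-349].
829 ∤ -1396, so 829 is unramified.
Euler's criterion: (-349)^414 mod 829 = 828. Thus (-349|829) = -1.
d is a non-residue mod p, hence 829 remains inert in O_K.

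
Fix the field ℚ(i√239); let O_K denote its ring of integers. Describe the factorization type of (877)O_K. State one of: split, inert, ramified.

split

d = -239 ≡ 1 (mod 4), so O_K = ℤ[(1+√-239)/2] and disc(K) = d = -239.
877 ∤ -239, so 877 is unramified.
Euler's criterion: (-239)^438 mod 877 = 1. Thus (-239|877) = 1.
(-239/877) = 1, so 877 splits.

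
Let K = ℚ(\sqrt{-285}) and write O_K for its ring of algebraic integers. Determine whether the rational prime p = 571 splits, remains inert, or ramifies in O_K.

inert — (571) stays prime in O_K

Since -285 ≢ 1 mod 4, the ring of integers is ℤ[√-285] with discriminant 4·(-285) = -1140.
Since gcd(571, -1140) = 1 the prime 571 does not ramify.
Legendre symbol by Euler's criterion: (-285/571) ≡ (-285)^285 ≡ 570 (mod 571), i.e. (-285/571) = -1.
Legendre symbol -1 ⇒ 571 is inert.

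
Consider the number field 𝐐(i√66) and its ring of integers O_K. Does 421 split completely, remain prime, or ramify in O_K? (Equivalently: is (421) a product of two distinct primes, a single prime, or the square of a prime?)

-66 mod 4 = 2, hence disc K = 4·(-66) = -264 and O_K = ℤ[√-66].
disc(K) = -264 is not divisible by 421; 421 is unramified.
Legendre symbol by Euler's criterion: (-66/421) ≡ (-66)^210 ≡ 420 (mod 421), i.e. (-66/421) = -1.
(-66/421) = -1, so 421 is inert.

inert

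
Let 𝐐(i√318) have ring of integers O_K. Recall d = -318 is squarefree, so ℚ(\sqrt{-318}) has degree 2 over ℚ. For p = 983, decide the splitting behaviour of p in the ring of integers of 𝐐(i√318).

Since -318 ≢ 1 mod 4, the ring of integers is ℤ[√-318] with discriminant 4·(-318) = -1272.
disc(K) = -1272 is not divisible by 983; 983 is unramified.
Legendre symbol by Euler's criterion: (-318/983) ≡ (-318)^491 ≡ 982 (mod 983), i.e. (-318/983) = -1.
Legendre symbol -1 ⇒ 983 is inert.

inert — (983) stays prime in O_K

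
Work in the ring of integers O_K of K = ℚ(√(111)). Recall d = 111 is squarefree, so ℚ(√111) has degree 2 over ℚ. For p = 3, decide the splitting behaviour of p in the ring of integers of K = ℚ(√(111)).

ramifies in O_K

d = 111 ≡ 3 (mod 4), so O_K = ℤ[√111] and disc(K) = 4d = 444.
disc(K) = 444 = 3·148, so p = 3 is ramified.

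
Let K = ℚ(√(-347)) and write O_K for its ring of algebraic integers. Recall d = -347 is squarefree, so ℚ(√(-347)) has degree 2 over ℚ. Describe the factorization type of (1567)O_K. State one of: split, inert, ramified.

p is inert

Since -347 ≡ 1 mod 4, the ring of integers is ℤ[(1+√-347)/2] with discriminant -347.
Since gcd(1567, -347) = 1 the prime 1567 does not ramify.
(-347/1567) = 1220^783 mod 1567 = 1566, giving Legendre symbol -1.
(-347/1567) = -1, so 1567 is inert.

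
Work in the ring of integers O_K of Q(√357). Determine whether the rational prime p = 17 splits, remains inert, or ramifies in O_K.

Since 357 ≡ 1 mod 4, the ring of integers is ℤ[(1+√357)/2] with discriminant 357.
17 divides disc(K) = 357, so 17 ramifies.

p ramifies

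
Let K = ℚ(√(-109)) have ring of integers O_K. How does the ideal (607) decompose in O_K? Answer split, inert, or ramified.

p splits

d = -109 ≡ 3 (mod 4), so O_K = ℤ[√-109] and disc(K) = 4d = -436.
disc(K) = -436 is not divisible by 607; 607 is unramified.
Euler's criterion: (-109)^303 mod 607 = 1. Thus (-109|607) = 1.
d is a quadratic residue mod p, hence 607 splits in O_K.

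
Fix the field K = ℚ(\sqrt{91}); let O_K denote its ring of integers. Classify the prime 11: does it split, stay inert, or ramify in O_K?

d = 91 ≡ 3 (mod 4), so O_K = ℤ[√91] and disc(K) = 4d = 364.
11 ∤ 364, so 11 is unramified.
Compute (91/11) via Euler: 3^((11-1)/2) mod 11 = 1, so (91/11) = 1.
(91/11) = 1, so 11 splits.

split — (11) = 𝔭₁𝔭₂ with 𝔭₁ ≠ 𝔭₂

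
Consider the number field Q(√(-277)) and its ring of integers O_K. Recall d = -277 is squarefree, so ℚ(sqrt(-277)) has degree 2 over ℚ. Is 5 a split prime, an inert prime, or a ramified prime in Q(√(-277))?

p is inert

-277 mod 4 = 3, hence disc K = 4·(-277) = -1108 and O_K = ℤ[√-277].
Since gcd(5, -1108) = 1 the prime 5 does not ramify.
(-277/5) = 3^2 mod 5 = 4, giving Legendre symbol -1.
Legendre symbol -1 ⇒ 5 is inert.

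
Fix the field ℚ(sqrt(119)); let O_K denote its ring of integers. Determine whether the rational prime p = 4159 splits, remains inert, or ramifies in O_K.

4159 splits in O_K

d = 119 ≡ 3 (mod 4), so O_K = ℤ[√119] and disc(K) = 4d = 476.
Since gcd(4159, 476) = 1 the prime 4159 does not ramify.
Euler's criterion: 119^2079 mod 4159 = 1. Thus (119|4159) = 1.
(119/4159) = 1, so 4159 splits.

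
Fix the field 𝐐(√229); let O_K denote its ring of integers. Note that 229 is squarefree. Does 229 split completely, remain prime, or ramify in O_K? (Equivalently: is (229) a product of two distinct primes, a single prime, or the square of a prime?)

Since 229 ≡ 1 mod 4, the ring of integers is ℤ[(1+√229)/2] with discriminant 229.
229 divides disc(K) = 229, so 229 ramifies.

p ramifies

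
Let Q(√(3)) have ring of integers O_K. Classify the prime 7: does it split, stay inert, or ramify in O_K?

3 mod 4 = 3, hence disc K = 4·3 = 12 and O_K = ℤ[√3].
Since gcd(7, 12) = 1 the prime 7 does not ramify.
Legendre symbol by Euler's criterion: (3/7) ≡ 3^3 ≡ 6 (mod 7), i.e. (3/7) = -1.
d is a non-residue mod p, hence 7 remains inert in O_K.

remains prime (inert)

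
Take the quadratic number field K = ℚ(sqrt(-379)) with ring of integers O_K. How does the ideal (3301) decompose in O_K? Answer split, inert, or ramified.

Since -379 ≡ 1 mod 4, the ring of integers is ℤ[(1+√-379)/2] with discriminant -379.
disc(K) = -379 is not divisible by 3301; 3301 is unramified.
Compute (-379/3301) via Euler: 2922^((3301-1)/2) mod 3301 = 3300, so (-379/3301) = -1.
Legendre symbol -1 ⇒ 3301 is inert.

inert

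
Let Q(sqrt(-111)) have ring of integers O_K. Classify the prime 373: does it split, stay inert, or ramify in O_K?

split

d = -111 ≡ 1 (mod 4), so O_K = ℤ[(1+√-111)/2] and disc(K) = d = -111.
disc(K) = -111 is not divisible by 373; 373 is unramified.
Legendre symbol by Euler's criterion: (-111/373) ≡ (-111)^186 ≡ 1 (mod 373), i.e. (-111/373) = 1.
Legendre symbol 1 ⇒ 373 is split.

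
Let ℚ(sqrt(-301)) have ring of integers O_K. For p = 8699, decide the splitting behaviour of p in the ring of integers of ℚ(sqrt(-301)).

-301 mod 4 = 3, hence disc K = 4·(-301) = -1204 and O_K = ℤ[√-301].
disc(K) = -1204 is not divisible by 8699; 8699 is unramified.
(-301/8699) = 8398^4349 mod 8699 = 1, giving Legendre symbol 1.
Legendre symbol 1 ⇒ 8699 is split.

split — (8699) = 𝔭₁𝔭₂ with 𝔭₁ ≠ 𝔭₂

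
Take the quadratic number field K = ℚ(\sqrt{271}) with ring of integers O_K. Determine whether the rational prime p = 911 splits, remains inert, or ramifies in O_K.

inert

Since 271 ≢ 1 mod 4, the ring of integers is ℤ[√271] with discriminant 4·271 = 1084.
911 ∤ 1084, so 911 is unramified.
Legendre symbol by Euler's criterion: (271/911) ≡ 271^455 ≡ 910 (mod 911), i.e. (271/911) = -1.
Legendre symbol -1 ⇒ 911 is inert.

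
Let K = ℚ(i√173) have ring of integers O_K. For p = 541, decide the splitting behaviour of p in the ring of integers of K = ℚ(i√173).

d = -173 ≡ 3 (mod 4), so O_K = ℤ[√-173] and disc(K) = 4d = -692.
541 ∤ -692, so 541 is unramified.
(-173/541) = 368^270 mod 541 = 1, giving Legendre symbol 1.
d is a quadratic residue mod p, hence 541 splits in O_K.

p splits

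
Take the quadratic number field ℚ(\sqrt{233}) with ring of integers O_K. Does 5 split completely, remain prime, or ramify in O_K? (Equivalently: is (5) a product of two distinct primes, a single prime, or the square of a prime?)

p is inert

d = 233 ≡ 1 (mod 4), so O_K = ℤ[(1+√233)/2] and disc(K) = d = 233.
5 ∤ 233, so 5 is unramified.
Euler's criterion: 233^2 mod 5 = 4. Thus (233|5) = -1.
Legendre symbol -1 ⇒ 5 is inert.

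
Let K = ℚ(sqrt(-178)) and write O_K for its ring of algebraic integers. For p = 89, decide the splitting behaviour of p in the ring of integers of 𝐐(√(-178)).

d = -178 ≡ 2 (mod 4), so O_K = ℤ[√-178] and disc(K) = 4d = -712.
disc(K) = -712 = 89·(-8), so p = 89 is ramified.

89 is ramified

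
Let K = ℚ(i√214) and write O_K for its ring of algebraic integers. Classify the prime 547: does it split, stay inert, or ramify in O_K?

547 remains inert

Since -214 ≢ 1 mod 4, the ring of integers is ℤ[√-214] with discriminant 4·(-214) = -856.
547 ∤ -856, so 547 is unramified.
Compute (-214/547) via Euler: 333^((547-1)/2) mod 547 = 546, so (-214/547) = -1.
Legendre symbol -1 ⇒ 547 is inert.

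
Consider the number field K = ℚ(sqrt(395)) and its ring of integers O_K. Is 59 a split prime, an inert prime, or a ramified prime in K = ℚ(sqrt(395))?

d = 395 ≡ 3 (mod 4), so O_K = ℤ[√395] and disc(K) = 4d = 1580.
Since gcd(59, 1580) = 1 the prime 59 does not ramify.
Euler's criterion: 395^29 mod 59 = 1. Thus (395|59) = 1.
(395/59) = 1, so 59 splits.

p splits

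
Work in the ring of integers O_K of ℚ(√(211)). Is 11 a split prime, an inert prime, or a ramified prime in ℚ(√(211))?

d = 211 ≡ 3 (mod 4), so O_K = ℤ[√211] and disc(K) = 4d = 844.
11 ∤ 844, so 11 is unramified.
(211/11) = 2^5 mod 11 = 10, giving Legendre symbol -1.
Legendre symbol -1 ⇒ 11 is inert.

inert — (11) stays prime in O_K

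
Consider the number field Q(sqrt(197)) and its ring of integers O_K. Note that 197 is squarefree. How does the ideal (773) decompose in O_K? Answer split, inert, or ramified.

split

Since 197 ≡ 1 mod 4, the ring of integers is ℤ[(1+√197)/2] with discriminant 197.
773 ∤ 197, so 773 is unramified.
Legendre symbol by Euler's criterion: (197/773) ≡ 197^386 ≡ 1 (mod 773), i.e. (197/773) = 1.
Legendre symbol 1 ⇒ 773 is split.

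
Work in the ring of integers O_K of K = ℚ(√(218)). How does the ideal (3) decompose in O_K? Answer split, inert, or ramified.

remains prime (inert)

Since 218 ≢ 1 mod 4, the ring of integers is ℤ[√218] with discriminant 4·218 = 872.
Since gcd(3, 872) = 1 the prime 3 does not ramify.
(218/3) = 2^1 mod 3 = 2, giving Legendre symbol -1.
d is a non-residue mod p, hence 3 remains inert in O_K.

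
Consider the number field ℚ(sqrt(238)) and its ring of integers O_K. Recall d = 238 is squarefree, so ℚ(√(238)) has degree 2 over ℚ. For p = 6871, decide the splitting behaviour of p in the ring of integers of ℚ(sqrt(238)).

Since 238 ≢ 1 mod 4, the ring of integers is ℤ[√238] with discriminant 4·238 = 952.
Since gcd(6871, 952) = 1 the prime 6871 does not ramify.
Euler's criterion: 238^3435 mod 6871 = 1. Thus (238|6871) = 1.
Legendre symbol 1 ⇒ 6871 is split.

split — (6871) = 𝔭₁𝔭₂ with 𝔭₁ ≠ 𝔭₂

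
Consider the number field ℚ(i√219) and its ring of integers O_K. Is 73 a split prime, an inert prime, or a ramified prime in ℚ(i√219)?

-219 mod 4 = 1, hence disc K = -219 and O_K = ℤ[(1+√-219)/2].
73 divides disc(K) = -219, so 73 ramifies.

ramified — (73) = 𝔭²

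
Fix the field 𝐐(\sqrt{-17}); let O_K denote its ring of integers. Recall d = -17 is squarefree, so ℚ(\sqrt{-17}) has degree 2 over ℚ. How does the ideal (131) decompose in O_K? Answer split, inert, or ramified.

Since -17 ≢ 1 mod 4, the ring of integers is ℤ[√-17] with discriminant 4·(-17) = -68.
Since gcd(131, -68) = 1 the prime 131 does not ramify.
(-17/131) = 114^65 mod 131 = 1, giving Legendre symbol 1.
(-17/131) = 1, so 131 splits.

p splits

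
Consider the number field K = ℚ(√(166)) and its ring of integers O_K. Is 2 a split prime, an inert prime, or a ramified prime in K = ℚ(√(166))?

ramifies in O_K

d = 166 ≡ 2 (mod 4), so O_K = ℤ[√166] and disc(K) = 4d = 664.
disc(K) = 664 = 2·332, so p = 2 is ramified.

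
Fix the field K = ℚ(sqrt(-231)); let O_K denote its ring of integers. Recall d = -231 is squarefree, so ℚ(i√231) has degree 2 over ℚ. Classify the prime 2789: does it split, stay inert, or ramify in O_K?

Since -231 ≡ 1 mod 4, the ring of integers is ℤ[(1+√-231)/2] with discriminant -231.
disc(K) = -231 is not divisible by 2789; 2789 is unramified.
Legendre symbol by Euler's criterion: (-231/2789) ≡ (-231)^1394 ≡ 2788 (mod 2789), i.e. (-231/2789) = -1.
Legendre symbol -1 ⇒ 2789 is inert.

2789 remains inert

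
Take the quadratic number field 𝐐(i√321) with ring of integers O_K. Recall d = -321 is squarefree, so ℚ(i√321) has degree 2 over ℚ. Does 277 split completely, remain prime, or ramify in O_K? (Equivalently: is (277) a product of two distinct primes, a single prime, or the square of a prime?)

inert

-321 mod 4 = 3, hence disc K = 4·(-321) = -1284 and O_K = ℤ[√-321].
277 ∤ -1284, so 277 is unramified.
Compute (-321/277) via Euler: 233^((277-1)/2) mod 277 = 276, so (-321/277) = -1.
Legendre symbol -1 ⇒ 277 is inert.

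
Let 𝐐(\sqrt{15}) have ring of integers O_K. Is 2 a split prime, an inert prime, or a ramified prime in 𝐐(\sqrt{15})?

d = 15 ≡ 3 (mod 4), so O_K = ℤ[√15] and disc(K) = 4d = 60.
2 divides disc(K) = 60, so 2 ramifies.

ramified — (2) = 𝔭²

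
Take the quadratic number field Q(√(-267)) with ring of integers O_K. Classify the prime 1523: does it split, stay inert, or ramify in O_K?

1523 remains inert

-267 mod 4 = 1, hence disc K = -267 and O_K = ℤ[(1+√-267)/2].
Since gcd(1523, -267) = 1 the prime 1523 does not ramify.
(-267/1523) = 1256^761 mod 1523 = 1522, giving Legendre symbol -1.
d is a non-residue mod p, hence 1523 remains inert in O_K.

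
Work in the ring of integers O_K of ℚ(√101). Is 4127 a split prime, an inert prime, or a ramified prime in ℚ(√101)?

101 mod 4 = 1, hence disc K = 101 and O_K = ℤ[(1+√101)/2].
4127 ∤ 101, so 4127 is unramified.
(101/4127) = 101^2063 mod 4127 = 1, giving Legendre symbol 1.
(101/4127) = 1, so 4127 splits.

split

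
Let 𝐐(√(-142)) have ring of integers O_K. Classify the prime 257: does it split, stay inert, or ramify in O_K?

d = -142 ≡ 2 (mod 4), so O_K = ℤ[√-142] and disc(K) = 4d = -568.
257 ∤ -568, so 257 is unramified.
Euler's criterion: (-142)^128 mod 257 = 256. Thus (-142|257) = -1.
Legendre symbol -1 ⇒ 257 is inert.

p is inert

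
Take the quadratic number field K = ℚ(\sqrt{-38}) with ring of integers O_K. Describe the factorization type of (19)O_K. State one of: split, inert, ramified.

Since -38 ≢ 1 mod 4, the ring of integers is ℤ[√-38] with discriminant 4·(-38) = -152.
Ramification test: 19 | -152. The prime 19 ramifies in K.

ramifies in O_K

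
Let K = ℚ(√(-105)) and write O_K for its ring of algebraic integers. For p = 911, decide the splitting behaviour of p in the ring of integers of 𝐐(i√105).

Since -105 ≢ 1 mod 4, the ring of integers is ℤ[√-105] with discriminant 4·(-105) = -420.
911 ∤ -420, so 911 is unramified.
(-105/911) = 806^455 mod 911 = 1, giving Legendre symbol 1.
(-105/911) = 1, so 911 splits.

split — (911) = 𝔭₁𝔭₂ with 𝔭₁ ≠ 𝔭₂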